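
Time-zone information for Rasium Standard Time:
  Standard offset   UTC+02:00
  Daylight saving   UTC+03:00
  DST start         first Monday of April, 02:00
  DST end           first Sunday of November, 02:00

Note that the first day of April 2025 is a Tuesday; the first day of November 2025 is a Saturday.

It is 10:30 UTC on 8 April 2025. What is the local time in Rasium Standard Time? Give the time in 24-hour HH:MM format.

13:30

1 April 2025 is a Tuesday, so the first Monday is April 7.
1 November 2025 is a Saturday, so the first Sunday is November 2.
At the standard offset (UTC+02:00), 10:30 UTC + 2h = 12:30 Rasium Standard Time standard time.
The standard-time date in Rasium Standard Time, 8 April 2025, lies within the daylight-saving period (7 April – 2 November), so Rasium Standard Time is on daylight time, UTC+03:00.
10:30 UTC + 3h = 13:30 local.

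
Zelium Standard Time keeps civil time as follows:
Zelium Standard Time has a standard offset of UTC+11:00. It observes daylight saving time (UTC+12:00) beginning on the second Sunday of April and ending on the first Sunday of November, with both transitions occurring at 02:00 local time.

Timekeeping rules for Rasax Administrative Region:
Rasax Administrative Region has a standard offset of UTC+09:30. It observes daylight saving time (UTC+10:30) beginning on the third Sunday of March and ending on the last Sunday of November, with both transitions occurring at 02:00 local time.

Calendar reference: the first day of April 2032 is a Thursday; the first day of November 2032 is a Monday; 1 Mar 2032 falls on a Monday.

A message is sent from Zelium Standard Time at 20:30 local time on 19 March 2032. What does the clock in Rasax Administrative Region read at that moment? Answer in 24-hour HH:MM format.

1 April 2032 is a Thursday, so the first Sunday is April 4 and the second is April 11.
1 November 2032 is a Monday, so the first Sunday is November 7.
19 March 2032 does not fall between 11 April and 7 November, so daylight saving is not in effect and Zelium Standard Time is at UTC+11:00.
20:30 Zelium Standard Time − 11h = 09:30 UTC.
1 March 2032 is a Monday, so the first Sunday is March 7 and the third is March 21.
1 November 2032 is a Monday, so Sundays fall on 7, 14, 21, 28; the last is November 28.
At the standard offset (UTC+09:30), 09:30 UTC + 9h30m = 19:00 Rasax Administrative Region standard time.
The standard-time date in Rasax Administrative Region, 19 March 2032, does not fall between 21 March and 28 November, so daylight saving is not in effect and Rasax Administrative Region is at UTC+09:30.
09:30 UTC + 9h30m = 19:00 Rasax Administrative Region.

19:00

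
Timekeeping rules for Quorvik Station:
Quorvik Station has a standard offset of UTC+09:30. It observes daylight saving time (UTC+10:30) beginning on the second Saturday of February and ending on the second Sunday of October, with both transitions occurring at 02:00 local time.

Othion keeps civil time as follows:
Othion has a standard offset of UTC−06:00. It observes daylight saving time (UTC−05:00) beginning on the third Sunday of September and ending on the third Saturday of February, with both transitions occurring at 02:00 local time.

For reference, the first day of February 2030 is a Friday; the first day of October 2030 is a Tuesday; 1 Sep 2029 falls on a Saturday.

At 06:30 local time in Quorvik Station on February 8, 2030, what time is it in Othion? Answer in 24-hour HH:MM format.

16:00

1 February 2030 is a Friday, so the first Saturday is February 2 and the second is February 9.
1 October 2030 is a Tuesday, so the first Sunday is October 6 and the second is October 13.
February 8, 2030 is outside the daylight-saving period (9 February – 13 October), so Quorvik Station is on standard time, UTC+09:30.
06:30 Quorvik Station − 9h30m = 21:00 UTC (rolling into the previous day, 7 February 2030).
1 September 2029 is a Saturday, so the first Sunday is September 2 and the third is September 16.
1 February 2030 is a Friday, so the first Saturday is February 2 and the third is February 16.
At the standard offset (UTC−06:00), 21:00 UTC − 6h = 15:00 Othion standard time.
Daylight saving runs 16 September 2029 – 16 February 2030; the standard-time date in Othion, February 7, 2030, is inside that window, so Othion is at UTC−05:00.
21:00 UTC − 5h = 16:00 Othion.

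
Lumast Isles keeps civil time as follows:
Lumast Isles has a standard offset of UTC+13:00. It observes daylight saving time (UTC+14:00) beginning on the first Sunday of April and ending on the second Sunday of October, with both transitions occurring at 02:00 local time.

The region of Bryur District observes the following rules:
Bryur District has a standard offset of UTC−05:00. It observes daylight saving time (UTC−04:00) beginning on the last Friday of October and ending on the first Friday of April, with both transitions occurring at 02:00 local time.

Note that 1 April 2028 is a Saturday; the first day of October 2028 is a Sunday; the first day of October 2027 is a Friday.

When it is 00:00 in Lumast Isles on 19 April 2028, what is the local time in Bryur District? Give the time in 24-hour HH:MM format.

1 April 2028 is a Saturday, so the first Sunday is April 2.
1 October 2028 is a Sunday, so the first Sunday is October 1 and the second is October 8.
Daylight saving runs 2 April – 8 October; 19 April 2028 is inside that window, so Lumast Isles is at UTC+14:00.
00:00 Lumast Isles − 14h = 10:00 UTC (rolling into the previous day, 18 April 2028).
1 October 2027 is a Friday, so Fridays fall on 1, 8, 15, 22, 29; the last is October 29.
1 April 2028 is a Saturday, so the first Friday is April 7.
At the standard offset (UTC−05:00), 10:00 UTC − 5h = 05:00 Bryur District standard time.
Daylight saving runs 29 October 2027 – 7 April 2028; the standard-time date in Bryur District, 18 April 2028, is outside that window, so Bryur District is on standard time at UTC−05:00.
10:00 UTC − 5h = 05:00 Bryur District.

05:00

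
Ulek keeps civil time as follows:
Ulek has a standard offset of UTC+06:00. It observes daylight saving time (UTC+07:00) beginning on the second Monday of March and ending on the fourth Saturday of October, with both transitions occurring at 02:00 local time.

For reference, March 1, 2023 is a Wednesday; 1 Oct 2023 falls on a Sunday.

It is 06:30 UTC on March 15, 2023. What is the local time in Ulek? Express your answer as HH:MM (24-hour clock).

1 March 2023 is a Wednesday, so the first Monday is March 6 and the second is March 13.
1 October 2023 is a Sunday, so the first Saturday is October 7 and the fourth is October 28.
At the standard offset (UTC+06:00), 06:30 UTC + 6h = 12:30 Ulek standard time.
The standard-time date in Ulek, March 15, 2023, falls between 13 March and 28 October, so daylight saving is in effect and Ulek is at UTC+07:00.
06:30 UTC + 7h = 13:30 local.

13:30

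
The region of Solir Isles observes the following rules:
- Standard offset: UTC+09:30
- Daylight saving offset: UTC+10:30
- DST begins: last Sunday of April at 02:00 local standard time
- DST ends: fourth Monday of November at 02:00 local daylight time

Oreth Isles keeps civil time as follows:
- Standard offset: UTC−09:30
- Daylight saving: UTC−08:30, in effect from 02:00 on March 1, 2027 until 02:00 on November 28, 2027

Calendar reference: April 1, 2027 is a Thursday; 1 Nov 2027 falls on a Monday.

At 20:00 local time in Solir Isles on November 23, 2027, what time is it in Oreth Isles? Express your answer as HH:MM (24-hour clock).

02:00

1 April 2027 is a Thursday, so Sundays fall on 4, 11, 18, 25; the last is April 25.
1 November 2027 is a Monday, so the first Monday is November 1 and the fourth is November 22.
November 23, 2027 does not fall between 25 April and 22 November, so daylight saving is not in effect and Solir Isles is at UTC+09:30.
20:00 Solir Isles − 9h30m = 10:30 UTC.
At the standard offset (UTC−09:30), 10:30 UTC − 9h30m = 01:00 Oreth Isles standard time.
Daylight saving runs 1 March – 28 November; the standard-time date in Oreth Isles, November 23, 2027, is inside that window, so Oreth Isles is at UTC−08:30.
10:30 UTC − 8h30m = 02:00 Oreth Isles.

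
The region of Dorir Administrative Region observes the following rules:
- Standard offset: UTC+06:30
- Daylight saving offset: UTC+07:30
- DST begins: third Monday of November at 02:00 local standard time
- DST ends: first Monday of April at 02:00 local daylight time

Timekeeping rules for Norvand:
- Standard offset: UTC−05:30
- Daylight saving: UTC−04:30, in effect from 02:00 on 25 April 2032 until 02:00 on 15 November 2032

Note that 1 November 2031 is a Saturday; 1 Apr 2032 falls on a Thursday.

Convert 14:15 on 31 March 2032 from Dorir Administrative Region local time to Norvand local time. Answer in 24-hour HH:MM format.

1 November 2031 is a Saturday, so the first Monday is November 3 and the third is November 17.
1 April 2032 is a Thursday, so the first Monday is April 5.
Daylight saving runs 17 November 2031 – 5 April 2032; 31 March 2032 is inside that window, so Dorir Administrative Region is at UTC+07:30.
14:15 Dorir Administrative Region − 7h30m = 06:45 UTC.
At the standard offset (UTC−05:30), 06:45 UTC − 5h30m = 01:15 Norvand standard time.
The standard-time date in Norvand, 31 March 2032, does not fall between 25 April and 15 November, so daylight saving is not in effect and Norvand is at UTC−05:30.
06:45 UTC − 5h30m = 01:15 Norvand.

01:15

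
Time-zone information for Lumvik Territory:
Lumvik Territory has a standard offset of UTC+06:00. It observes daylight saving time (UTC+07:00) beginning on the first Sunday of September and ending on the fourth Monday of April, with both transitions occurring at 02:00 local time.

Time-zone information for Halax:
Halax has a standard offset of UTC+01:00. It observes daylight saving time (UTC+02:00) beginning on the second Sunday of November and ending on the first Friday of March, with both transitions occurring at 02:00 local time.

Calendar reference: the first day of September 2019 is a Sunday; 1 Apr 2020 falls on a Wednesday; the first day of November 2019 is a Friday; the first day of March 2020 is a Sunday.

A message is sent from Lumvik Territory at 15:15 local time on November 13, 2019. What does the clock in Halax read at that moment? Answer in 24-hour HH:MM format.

10:15

1 September 2019 is a Sunday, so the first Sunday is September 1.
1 April 2020 is a Wednesday, so the first Monday is April 6 and the fourth is April 27.
November 13, 2019 lies within the daylight-saving period (1 September 2019 – 27 April 2020), so Lumvik Territory is on daylight time, UTC+07:00.
15:15 Lumvik Territory − 7h = 08:15 UTC.
1 November 2019 is a Friday, so the first Sunday is November 3 and the second is November 10.
1 March 2020 is a Sunday, so the first Friday is March 6.
At the standard offset (UTC+01:00), 08:15 UTC + 1h = 09:15 Halax standard time.
Daylight saving runs 10 November 2019 – 6 March 2020; the standard-time date in Halax, November 13, 2019, is inside that window, so Halax is at UTC+02:00.
08:15 UTC + 2h = 10:15 Halax.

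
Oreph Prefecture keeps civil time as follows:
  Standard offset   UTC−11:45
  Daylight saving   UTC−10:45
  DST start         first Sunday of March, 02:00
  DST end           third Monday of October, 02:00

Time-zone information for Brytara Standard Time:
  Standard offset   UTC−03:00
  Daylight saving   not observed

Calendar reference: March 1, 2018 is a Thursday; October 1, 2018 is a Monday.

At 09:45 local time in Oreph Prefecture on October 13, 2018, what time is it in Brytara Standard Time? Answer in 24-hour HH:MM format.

17:30

1 March 2018 is a Thursday, so the first Sunday is March 4.
1 October 2018 is a Monday, so the first Monday is October 1 and the third is October 15.
Daylight saving runs 4 March – 15 October; October 13, 2018 is inside that window, so Oreph Prefecture is at UTC−10:45.
09:45 Oreph Prefecture + 10h45m = 20:30 UTC.
Brytara Standard Time stays on UTC−03:00 all year.
20:30 UTC − 3h = 17:30 Brytara Standard Time.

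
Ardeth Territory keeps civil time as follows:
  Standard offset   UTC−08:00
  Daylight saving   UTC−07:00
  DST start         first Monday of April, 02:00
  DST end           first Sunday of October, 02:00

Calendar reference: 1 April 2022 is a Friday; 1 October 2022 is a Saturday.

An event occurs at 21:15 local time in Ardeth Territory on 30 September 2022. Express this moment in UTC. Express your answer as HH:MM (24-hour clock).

04:15

1 April 2022 is a Friday, so the first Monday is April 4.
1 October 2022 is a Saturday, so the first Sunday is October 2.
30 September 2022 lies within the daylight-saving period (4 April – 2 October), so Ardeth Territory is on daylight time, UTC−07:00.
21:15 local + 7h = 04:15 UTC (rolling into the next day, 1 October 2022).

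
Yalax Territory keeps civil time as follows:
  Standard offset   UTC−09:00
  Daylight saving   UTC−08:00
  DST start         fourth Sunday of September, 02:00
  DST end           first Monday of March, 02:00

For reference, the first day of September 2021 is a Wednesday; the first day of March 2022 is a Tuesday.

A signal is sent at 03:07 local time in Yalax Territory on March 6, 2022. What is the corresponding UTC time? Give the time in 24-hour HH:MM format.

1 September 2021 is a Wednesday, so the first Sunday is September 5 and the fourth is September 26.
1 March 2022 is a Tuesday, so the first Monday is March 7.
March 6, 2022 falls between 26 September 2021 and 7 March 2022, so daylight saving is in effect and Yalax Territory is at UTC−08:00.
03:07 local + 8h = 11:07 UTC.

11:07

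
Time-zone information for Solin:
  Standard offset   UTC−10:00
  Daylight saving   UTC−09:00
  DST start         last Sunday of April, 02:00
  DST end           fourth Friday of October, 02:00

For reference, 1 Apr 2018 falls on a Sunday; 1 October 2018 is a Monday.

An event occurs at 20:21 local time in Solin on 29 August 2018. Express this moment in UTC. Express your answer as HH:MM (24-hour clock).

05:21

1 April 2018 is a Sunday, so Sundays fall on 1, 8, 15, 22, 29; the last is April 29.
1 October 2018 is a Monday, so the first Friday is October 5 and the fourth is October 26.
29 August 2018 falls between 29 April and 26 October, so daylight saving is in effect and Solin is at UTC−09:00.
20:21 local + 9h = 05:21 UTC (rolling into the next day, 30 August 2018).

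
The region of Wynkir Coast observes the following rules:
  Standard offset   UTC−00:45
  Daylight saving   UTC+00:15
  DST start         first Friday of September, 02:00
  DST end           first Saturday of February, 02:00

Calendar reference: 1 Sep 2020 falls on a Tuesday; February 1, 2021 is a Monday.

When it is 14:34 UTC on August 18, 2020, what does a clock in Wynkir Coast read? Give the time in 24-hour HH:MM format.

1 September 2020 is a Tuesday, so the first Friday is September 4.
1 February 2021 is a Monday, so the first Saturday is February 6.
At the standard offset (UTC−00:45), 14:34 UTC − 0h45m = 13:49 Wynkir Coast standard time.
The standard-time date in Wynkir Coast, August 18, 2020, is outside the daylight-saving period (4 September 2020 – 6 February 2021), so Wynkir Coast is on standard time, UTC−00:45.
14:34 UTC − 0h45m = 13:49 local.

13:49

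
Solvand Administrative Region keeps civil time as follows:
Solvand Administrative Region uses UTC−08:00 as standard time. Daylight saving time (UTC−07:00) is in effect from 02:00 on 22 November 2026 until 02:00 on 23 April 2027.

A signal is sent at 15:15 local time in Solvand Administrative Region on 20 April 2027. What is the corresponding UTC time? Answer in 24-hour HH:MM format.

20 April 2027 lies within the daylight-saving period (22 November 2026 – 23 April 2027), so Solvand Administrative Region is on daylight time, UTC−07:00.
15:15 local + 7h = 22:15 UTC.

22:15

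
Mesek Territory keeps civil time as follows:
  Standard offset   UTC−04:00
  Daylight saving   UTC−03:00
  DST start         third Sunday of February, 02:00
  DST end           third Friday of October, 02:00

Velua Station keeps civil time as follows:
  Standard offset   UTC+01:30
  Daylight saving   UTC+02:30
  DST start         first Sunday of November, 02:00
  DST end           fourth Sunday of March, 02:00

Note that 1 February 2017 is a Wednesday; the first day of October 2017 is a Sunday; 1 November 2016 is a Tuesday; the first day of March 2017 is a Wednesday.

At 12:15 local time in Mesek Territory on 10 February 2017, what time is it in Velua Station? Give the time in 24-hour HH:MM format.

18:45

1 February 2017 is a Wednesday, so the first Sunday is February 5 and the third is February 19.
1 October 2017 is a Sunday, so the first Friday is October 6 and the third is October 20.
10 February 2017 does not fall between 19 February and 20 October, so daylight saving is not in effect and Mesek Territory is at UTC−04:00.
12:15 Mesek Territory + 4h = 16:15 UTC.
1 November 2016 is a Tuesday, so the first Sunday is November 6.
1 March 2017 is a Wednesday, so the first Sunday is March 5 and the fourth is March 26.
At the standard offset (UTC+01:30), 16:15 UTC + 1h30m = 17:45 Velua Station standard time.
Daylight saving runs 6 November 2016 – 26 March 2017; the standard-time date in Velua Station, 10 February 2017, is inside that window, so Velua Station is at UTC+02:30.
16:15 UTC + 2h30m = 18:45 Velua Station.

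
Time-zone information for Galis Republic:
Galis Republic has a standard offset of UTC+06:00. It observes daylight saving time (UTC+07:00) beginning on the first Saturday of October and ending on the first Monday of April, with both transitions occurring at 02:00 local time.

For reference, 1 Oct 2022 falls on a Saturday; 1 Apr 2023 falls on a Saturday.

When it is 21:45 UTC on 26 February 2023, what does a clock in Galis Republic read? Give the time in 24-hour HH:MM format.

1 October 2022 is a Saturday, so the first Saturday is October 1.
1 April 2023 is a Saturday, so the first Monday is April 3.
At the standard offset (UTC+06:00), 21:45 UTC + 6h = 03:45 Galis Republic standard time (rolling into the next day, 27 February 2023).
The standard-time date in Galis Republic, 27 February 2023, falls between 1 October 2022 and 3 April 2023, so daylight saving is in effect and Galis Republic is at UTC+07:00.
21:45 UTC + 7h = 04:45 local (rolling into the next day, 27 February 2023).

04:45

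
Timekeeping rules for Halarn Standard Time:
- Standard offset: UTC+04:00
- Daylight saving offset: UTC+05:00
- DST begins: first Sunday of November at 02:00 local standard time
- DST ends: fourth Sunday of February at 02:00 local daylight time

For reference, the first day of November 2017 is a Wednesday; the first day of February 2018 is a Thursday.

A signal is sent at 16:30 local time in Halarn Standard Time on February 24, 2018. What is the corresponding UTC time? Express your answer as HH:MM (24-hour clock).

1 November 2017 is a Wednesday, so the first Sunday is November 5.
1 February 2018 is a Thursday, so the first Sunday is February 4 and the fourth is February 25.
February 24, 2018 falls between 5 November 2017 and 25 February 2018, so daylight saving is in effect and Halarn Standard Time is at UTC+05:00.
16:30 local − 5h = 11:30 UTC.

11:30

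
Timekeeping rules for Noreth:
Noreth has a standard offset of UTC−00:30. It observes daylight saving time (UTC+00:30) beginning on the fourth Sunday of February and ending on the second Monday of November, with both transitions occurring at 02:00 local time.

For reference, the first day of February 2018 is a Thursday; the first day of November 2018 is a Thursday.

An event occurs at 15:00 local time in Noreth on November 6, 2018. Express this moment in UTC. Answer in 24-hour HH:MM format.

14:30

1 February 2018 is a Thursday, so the first Sunday is February 4 and the fourth is February 25.
1 November 2018 is a Thursday, so the first Monday is November 5 and the second is November 12.
Daylight saving runs 25 February – 12 November; November 6, 2018 is inside that window, so Noreth is at UTC+00:30.
15:00 local − 0h30m = 14:30 UTC.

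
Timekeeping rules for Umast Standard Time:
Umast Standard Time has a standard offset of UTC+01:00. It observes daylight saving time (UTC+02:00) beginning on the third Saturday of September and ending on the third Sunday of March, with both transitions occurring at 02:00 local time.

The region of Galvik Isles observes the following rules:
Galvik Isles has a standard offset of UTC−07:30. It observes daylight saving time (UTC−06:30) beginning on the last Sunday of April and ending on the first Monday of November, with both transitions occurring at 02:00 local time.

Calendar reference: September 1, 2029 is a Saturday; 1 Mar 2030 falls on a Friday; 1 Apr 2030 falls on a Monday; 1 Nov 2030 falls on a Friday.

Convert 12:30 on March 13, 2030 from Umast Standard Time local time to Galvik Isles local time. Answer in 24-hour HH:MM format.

1 September 2029 is a Saturday, so the first Saturday is September 1 and the third is September 15.
1 March 2030 is a Friday, so the first Sunday is March 3 and the third is March 17.
March 13, 2030 falls between 15 September 2029 and 17 March 2030, so daylight saving is in effect and Umast Standard Time is at UTC+02:00.
12:30 Umast Standard Time − 2h = 10:30 UTC.
1 April 2030 is a Monday, so Sundays fall on 7, 14, 21, 28; the last is April 28.
1 November 2030 is a Friday, so the first Monday is November 4.
At the standard offset (UTC−07:30), 10:30 UTC − 7h30m = 03:00 Galvik Isles standard time.
The standard-time date in Galvik Isles, March 13, 2030, is outside the daylight-saving period (28 April – 4 November), so Galvik Isles is on standard time, UTC−07:30.
10:30 UTC − 7h30m = 03:00 Galvik Isles.

03:00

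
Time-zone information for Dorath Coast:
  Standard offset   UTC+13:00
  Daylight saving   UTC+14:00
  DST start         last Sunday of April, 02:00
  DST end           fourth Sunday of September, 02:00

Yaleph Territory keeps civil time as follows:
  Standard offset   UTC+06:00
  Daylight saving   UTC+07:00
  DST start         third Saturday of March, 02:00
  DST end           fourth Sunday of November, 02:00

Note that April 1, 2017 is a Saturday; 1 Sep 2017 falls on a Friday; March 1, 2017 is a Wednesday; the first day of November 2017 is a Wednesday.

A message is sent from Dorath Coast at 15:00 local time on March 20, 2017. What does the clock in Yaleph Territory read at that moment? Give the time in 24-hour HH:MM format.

09:00

1 April 2017 is a Saturday, so Sundays fall on 2, 9, 16, 23, 30; the last is April 30.
1 September 2017 is a Friday, so the first Sunday is September 3 and the fourth is September 24.
March 20, 2017 does not fall between 30 April and 24 September, so daylight saving is not in effect and Dorath Coast is at UTC+13:00.
15:00 Dorath Coast − 13h = 02:00 UTC.
1 March 2017 is a Wednesday, so the first Saturday is March 4 and the third is March 18.
1 November 2017 is a Wednesday, so the first Sunday is November 5 and the fourth is November 26.
At the standard offset (UTC+06:00), 02:00 UTC + 6h = 08:00 Yaleph Territory standard time.
The standard-time date in Yaleph Territory, March 20, 2017, falls between 18 March and 26 November, so daylight saving is in effect and Yaleph Territory is at UTC+07:00.
02:00 UTC + 7h = 09:00 Yaleph Territory.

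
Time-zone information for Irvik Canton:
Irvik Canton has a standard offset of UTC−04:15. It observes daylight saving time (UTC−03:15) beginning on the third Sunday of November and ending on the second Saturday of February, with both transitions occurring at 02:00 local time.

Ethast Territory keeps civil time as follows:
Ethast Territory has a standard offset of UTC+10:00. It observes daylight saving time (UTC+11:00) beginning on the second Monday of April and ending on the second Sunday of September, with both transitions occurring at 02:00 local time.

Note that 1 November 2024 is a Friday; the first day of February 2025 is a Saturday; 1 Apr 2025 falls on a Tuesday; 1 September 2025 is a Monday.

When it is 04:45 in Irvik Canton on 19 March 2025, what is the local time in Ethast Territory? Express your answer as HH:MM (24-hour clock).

1 November 2024 is a Friday, so the first Sunday is November 3 and the third is November 17.
1 February 2025 is a Saturday, so the first Saturday is February 1 and the second is February 8.
19 March 2025 does not fall between 17 November 2024 and 8 February 2025, so daylight saving is not in effect and Irvik Canton is at UTC−04:15.
04:45 Irvik Canton + 4h15m = 09:00 UTC.
1 April 2025 is a Tuesday, so the first Monday is April 7 and the second is April 14.
1 September 2025 is a Monday, so the first Sunday is September 7 and the second is September 14.
At the standard offset (UTC+10:00), 09:00 UTC + 10h = 19:00 Ethast Territory standard time.
The standard-time date in Ethast Territory, 19 March 2025, is outside the daylight-saving period (14 April – 14 September), so Ethast Territory is on standard time, UTC+10:00.
09:00 UTC + 10h = 19:00 Ethast Territory.

19:00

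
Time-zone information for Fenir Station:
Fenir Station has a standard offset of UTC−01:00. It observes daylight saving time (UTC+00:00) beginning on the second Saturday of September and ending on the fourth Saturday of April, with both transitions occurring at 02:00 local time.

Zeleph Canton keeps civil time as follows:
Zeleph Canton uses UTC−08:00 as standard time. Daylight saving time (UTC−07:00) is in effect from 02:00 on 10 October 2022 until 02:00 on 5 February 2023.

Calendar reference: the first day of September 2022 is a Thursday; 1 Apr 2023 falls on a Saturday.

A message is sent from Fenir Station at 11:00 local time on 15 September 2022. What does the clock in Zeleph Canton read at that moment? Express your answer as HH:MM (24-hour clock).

03:00

1 September 2022 is a Thursday, so the first Saturday is September 3 and the second is September 10.
1 April 2023 is a Saturday, so the first Saturday is April 1 and the fourth is April 22.
15 September 2022 lies within the daylight-saving period (10 September 2022 – 22 April 2023), so Fenir Station is on daylight time, UTC+00:00.
11:00 Fenir Station − 0h = 11:00 UTC.
At the standard offset (UTC−08:00), 11:00 UTC − 8h = 03:00 Zeleph Canton standard time.
The standard-time date in Zeleph Canton, 15 September 2022, is outside the daylight-saving period (10 October 2022 – 5 February 2023), so Zeleph Canton is on standard time, UTC−08:00.
11:00 UTC − 8h = 03:00 Zeleph Canton.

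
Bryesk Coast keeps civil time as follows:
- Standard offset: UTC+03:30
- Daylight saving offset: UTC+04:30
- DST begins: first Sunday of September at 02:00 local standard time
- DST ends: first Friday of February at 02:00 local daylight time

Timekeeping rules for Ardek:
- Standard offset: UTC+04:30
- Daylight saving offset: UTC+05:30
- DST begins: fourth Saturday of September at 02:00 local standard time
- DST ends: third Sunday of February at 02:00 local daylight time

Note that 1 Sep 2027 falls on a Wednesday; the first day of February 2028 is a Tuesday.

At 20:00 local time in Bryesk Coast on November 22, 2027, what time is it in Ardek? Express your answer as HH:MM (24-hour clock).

21:00

1 September 2027 is a Wednesday, so the first Sunday is September 5.
1 February 2028 is a Tuesday, so the first Friday is February 4.
November 22, 2027 lies within the daylight-saving period (5 September 2027 – 4 February 2028), so Bryesk Coast is on daylight time, UTC+04:30.
20:00 Bryesk Coast − 4h30m = 15:30 UTC.
1 September 2027 is a Wednesday, so the first Saturday is September 4 and the fourth is September 25.
1 February 2028 is a Tuesday, so the first Sunday is February 6 and the third is February 20.
At the standard offset (UTC+04:30), 15:30 UTC + 4h30m = 20:00 Ardek standard time.
The standard-time date in Ardek, November 22, 2027, falls between 25 September 2027 and 20 February 2028, so daylight saving is in effect and Ardek is at UTC+05:30.
15:30 UTC + 5h30m = 21:00 Ardek.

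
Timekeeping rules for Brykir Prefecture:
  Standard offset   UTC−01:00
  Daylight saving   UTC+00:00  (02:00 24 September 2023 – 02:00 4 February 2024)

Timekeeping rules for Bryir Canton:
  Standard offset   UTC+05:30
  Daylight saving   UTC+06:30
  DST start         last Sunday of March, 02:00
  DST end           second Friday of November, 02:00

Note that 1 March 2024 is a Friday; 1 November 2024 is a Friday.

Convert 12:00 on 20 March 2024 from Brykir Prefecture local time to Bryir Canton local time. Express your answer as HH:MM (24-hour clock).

18:30

Daylight saving runs 24 September 2023 – 4 February 2024; 20 March 2024 is outside that window, so Brykir Prefecture is on standard time at UTC−01:00.
12:00 Brykir Prefecture + 1h = 13:00 UTC.
1 March 2024 is a Friday, so Sundays fall on 3, 10, 17, 24, 31; the last is March 31.
1 November 2024 is a Friday, so the first Friday is November 1 and the second is November 8.
At the standard offset (UTC+05:30), 13:00 UTC + 5h30m = 18:30 Bryir Canton standard time.
The standard-time date in Bryir Canton, 20 March 2024, does not fall between 31 March and 8 November, so daylight saving is not in effect and Bryir Canton is at UTC+05:30.
13:00 UTC + 5h30m = 18:30 Bryir Canton.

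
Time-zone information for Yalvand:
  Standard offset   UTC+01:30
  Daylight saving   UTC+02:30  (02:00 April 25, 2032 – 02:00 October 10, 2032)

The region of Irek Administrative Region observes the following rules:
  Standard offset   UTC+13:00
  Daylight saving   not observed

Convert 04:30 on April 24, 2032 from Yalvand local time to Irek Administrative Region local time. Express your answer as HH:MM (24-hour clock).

April 24, 2032 is outside the daylight-saving period (25 April – 10 October), so Yalvand is on standard time, UTC+01:30.
04:30 Yalvand − 1h30m = 03:00 UTC.
Irek Administrative Region has no daylight saving, so its offset is UTC+13:00 year-round.
03:00 UTC + 13h = 16:00 Irek Administrative Region.

16:00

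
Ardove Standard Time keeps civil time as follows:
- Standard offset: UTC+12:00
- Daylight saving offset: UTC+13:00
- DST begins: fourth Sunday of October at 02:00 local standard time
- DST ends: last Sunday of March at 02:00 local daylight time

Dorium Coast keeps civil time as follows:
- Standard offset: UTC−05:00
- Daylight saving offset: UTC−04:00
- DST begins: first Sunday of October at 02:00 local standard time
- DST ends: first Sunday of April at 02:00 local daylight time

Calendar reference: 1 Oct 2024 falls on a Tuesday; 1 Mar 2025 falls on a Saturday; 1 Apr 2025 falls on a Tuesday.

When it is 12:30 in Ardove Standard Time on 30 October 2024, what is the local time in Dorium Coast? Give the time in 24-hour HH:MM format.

1 October 2024 is a Tuesday, so the first Sunday is October 6 and the fourth is October 27.
1 March 2025 is a Saturday, so Sundays fall on 2, 9, 16, 23, 30; the last is March 30.
Daylight saving runs 27 October 2024 – 30 March 2025; 30 October 2024 is inside that window, so Ardove Standard Time is at UTC+13:00.
12:30 Ardove Standard Time − 13h = 23:30 UTC (rolling into the previous day, 29 October 2024).
1 October 2024 is a Tuesday, so the first Sunday is October 6.
1 April 2025 is a Tuesday, so the first Sunday is April 6.
At the standard offset (UTC−05:00), 23:30 UTC − 5h = 18:30 Dorium Coast standard time.
Daylight saving runs 6 October 2024 – 6 April 2025; the standard-time date in Dorium Coast, 29 October 2024, is inside that window, so Dorium Coast is at UTC−04:00.
23:30 UTC − 4h = 19:30 Dorium Coast.

19:30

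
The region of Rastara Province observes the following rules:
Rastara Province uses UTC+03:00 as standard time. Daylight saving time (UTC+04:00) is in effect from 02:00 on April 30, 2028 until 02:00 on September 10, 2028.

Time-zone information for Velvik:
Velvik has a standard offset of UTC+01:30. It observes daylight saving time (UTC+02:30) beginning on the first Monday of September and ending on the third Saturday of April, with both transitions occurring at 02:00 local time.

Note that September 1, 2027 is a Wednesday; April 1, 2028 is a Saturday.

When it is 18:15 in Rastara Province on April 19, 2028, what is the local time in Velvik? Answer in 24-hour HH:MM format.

16:45

April 19, 2028 does not fall between 30 April and 10 September, so daylight saving is not in effect and Rastara Province is at UTC+03:00.
18:15 Rastara Province − 3h = 15:15 UTC.
1 September 2027 is a Wednesday, so the first Monday is September 6.
1 April 2028 is a Saturday, so the first Saturday is April 1 and the third is April 15.
At the standard offset (UTC+01:30), 15:15 UTC + 1h30m = 16:45 Velvik standard time.
The standard-time date in Velvik, April 19, 2028, is outside the daylight-saving period (6 September 2027 – 15 April 2028), so Velvik is on standard time, UTC+01:30.
15:15 UTC + 1h30m = 16:45 Velvik.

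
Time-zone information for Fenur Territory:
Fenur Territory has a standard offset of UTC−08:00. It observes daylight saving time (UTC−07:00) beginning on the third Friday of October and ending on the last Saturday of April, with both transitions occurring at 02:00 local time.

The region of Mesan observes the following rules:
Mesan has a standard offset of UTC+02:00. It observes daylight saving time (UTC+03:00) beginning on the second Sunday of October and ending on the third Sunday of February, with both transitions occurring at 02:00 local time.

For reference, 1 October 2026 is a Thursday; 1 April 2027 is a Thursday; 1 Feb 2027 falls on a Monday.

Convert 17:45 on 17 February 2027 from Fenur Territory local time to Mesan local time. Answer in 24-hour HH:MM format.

03:45

1 October 2026 is a Thursday, so the first Friday is October 2 and the third is October 16.
1 April 2027 is a Thursday, so Saturdays fall on 3, 10, 17, 24; the last is April 24.
17 February 2027 lies within the daylight-saving period (16 October 2026 – 24 April 2027), so Fenur Territory is on daylight time, UTC−07:00.
17:45 Fenur Territory + 7h = 00:45 UTC (rolling into the next day, 18 February 2027).
1 October 2026 is a Thursday, so the first Sunday is October 4 and the second is October 11.
1 February 2027 is a Monday, so the first Sunday is February 7 and the third is February 21.
At the standard offset (UTC+02:00), 00:45 UTC + 2h = 02:45 Mesan standard time.
Daylight saving runs 11 October 2026 – 21 February 2027; the standard-time date in Mesan, 18 February 2027, is inside that window, so Mesan is at UTC+03:00.
00:45 UTC + 3h = 03:45 Mesan.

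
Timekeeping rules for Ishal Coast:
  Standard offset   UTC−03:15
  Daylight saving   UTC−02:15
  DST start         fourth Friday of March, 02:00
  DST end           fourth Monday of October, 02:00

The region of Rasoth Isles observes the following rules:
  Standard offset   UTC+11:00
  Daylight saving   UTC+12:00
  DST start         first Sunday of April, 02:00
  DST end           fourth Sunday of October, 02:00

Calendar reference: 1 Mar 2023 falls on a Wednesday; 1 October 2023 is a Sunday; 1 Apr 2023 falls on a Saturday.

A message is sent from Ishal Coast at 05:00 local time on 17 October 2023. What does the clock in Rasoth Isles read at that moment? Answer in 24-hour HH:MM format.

1 March 2023 is a Wednesday, so the first Friday is March 3 and the fourth is March 24.
1 October 2023 is a Sunday, so the first Monday is October 2 and the fourth is October 23.
Daylight saving runs 24 March – 23 October; 17 October 2023 is inside that window, so Ishal Coast is at UTC−02:15.
05:00 Ishal Coast + 2h15m = 07:15 UTC.
1 April 2023 is a Saturday, so the first Sunday is April 2.
1 October 2023 is a Sunday, so the first Sunday is October 1 and the fourth is October 22.
At the standard offset (UTC+11:00), 07:15 UTC + 11h = 18:15 Rasoth Isles standard time.
Daylight saving runs 2 April – 22 October; the standard-time date in Rasoth Isles, 17 October 2023, is inside that window, so Rasoth Isles is at UTC+12:00.
07:15 UTC + 12h = 19:15 Rasoth Isles.

19:15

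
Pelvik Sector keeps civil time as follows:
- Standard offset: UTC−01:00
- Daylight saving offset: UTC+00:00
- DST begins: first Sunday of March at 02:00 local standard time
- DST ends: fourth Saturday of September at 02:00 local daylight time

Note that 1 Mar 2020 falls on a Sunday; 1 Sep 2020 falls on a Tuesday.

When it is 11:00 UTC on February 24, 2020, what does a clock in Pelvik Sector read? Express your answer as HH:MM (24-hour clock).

10:00

1 March 2020 is a Sunday, so the first Sunday is March 1.
1 September 2020 is a Tuesday, so the first Saturday is September 5 and the fourth is September 26.
At the standard offset (UTC−01:00), 11:00 UTC − 1h = 10:00 Pelvik Sector standard time.
Daylight saving runs 1 March – 26 September; the standard-time date in Pelvik Sector, February 24, 2020, is outside that window, so Pelvik Sector is on standard time at UTC−01:00.
11:00 UTC − 1h = 10:00 local.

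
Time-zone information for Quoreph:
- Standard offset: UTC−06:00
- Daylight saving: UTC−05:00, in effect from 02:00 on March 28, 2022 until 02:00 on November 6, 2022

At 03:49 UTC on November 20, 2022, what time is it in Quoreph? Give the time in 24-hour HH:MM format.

At the standard offset (UTC−06:00), 03:49 UTC − 6h = 21:49 Quoreph standard time (rolling into the previous day, 19 November 2022).
Daylight saving runs 28 March – 6 November; the standard-time date in Quoreph, November 19, 2022, is outside that window, so Quoreph is on standard time at UTC−06:00.
03:49 UTC − 6h = 21:49 local (rolling into the previous day, 19 November 2022).

21:49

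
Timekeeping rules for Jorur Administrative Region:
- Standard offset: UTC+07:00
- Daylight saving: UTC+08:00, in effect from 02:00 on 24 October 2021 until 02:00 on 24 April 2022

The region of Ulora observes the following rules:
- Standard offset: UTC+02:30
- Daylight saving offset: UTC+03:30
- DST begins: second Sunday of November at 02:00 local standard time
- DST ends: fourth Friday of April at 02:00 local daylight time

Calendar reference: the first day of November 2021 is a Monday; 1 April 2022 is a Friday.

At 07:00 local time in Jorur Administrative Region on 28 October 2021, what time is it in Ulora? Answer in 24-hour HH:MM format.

01:30

Daylight saving runs 24 October 2021 – 24 April 2022; 28 October 2021 is inside that window, so Jorur Administrative Region is at UTC+08:00.
07:00 Jorur Administrative Region − 8h = 23:00 UTC (rolling into the previous day, 27 October 2021).
1 November 2021 is a Monday, so the first Sunday is November 7 and the second is November 14.
1 April 2022 is a Friday, so the first Friday is April 1 and the fourth is April 22.
At the standard offset (UTC+02:30), 23:00 UTC + 2h30m = 01:30 Ulora standard time (rolling into the next day, 28 October 2021).
The standard-time date in Ulora, 28 October 2021, is outside the daylight-saving period (14 November 2021 – 22 April 2022), so Ulora is on standard time, UTC+02:30.
23:00 UTC + 2h30m = 01:30 Ulora (rolling into the next day, 28 October 2021).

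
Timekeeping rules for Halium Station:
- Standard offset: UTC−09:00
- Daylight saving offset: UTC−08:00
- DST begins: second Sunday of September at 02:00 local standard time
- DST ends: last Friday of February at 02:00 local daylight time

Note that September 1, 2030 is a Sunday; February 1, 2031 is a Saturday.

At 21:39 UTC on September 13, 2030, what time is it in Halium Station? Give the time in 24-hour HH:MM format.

1 September 2030 is a Sunday, so the first Sunday is September 1 and the second is September 8.
1 February 2031 is a Saturday, so Fridays fall on 7, 14, 21, 28; the last is February 28.
At the standard offset (UTC−09:00), 21:39 UTC − 9h = 12:39 Halium Station standard time.
Daylight saving runs 8 September 2030 – 28 February 2031; the standard-time date in Halium Station, September 13, 2030, is inside that window, so Halium Station is at UTC−08:00.
21:39 UTC − 8h = 13:39 local.

13:39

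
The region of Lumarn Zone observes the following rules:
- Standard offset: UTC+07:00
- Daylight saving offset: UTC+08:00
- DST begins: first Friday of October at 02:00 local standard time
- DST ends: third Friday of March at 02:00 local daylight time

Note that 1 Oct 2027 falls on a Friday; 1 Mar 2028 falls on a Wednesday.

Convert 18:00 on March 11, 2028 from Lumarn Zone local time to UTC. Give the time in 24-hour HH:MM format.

10:00

1 October 2027 is a Friday, so the first Friday is October 1.
1 March 2028 is a Wednesday, so the first Friday is March 3 and the third is March 17.
Daylight saving runs 1 October 2027 – 17 March 2028; March 11, 2028 is inside that window, so Lumarn Zone is at UTC+08:00.
18:00 local − 8h = 10:00 UTC.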